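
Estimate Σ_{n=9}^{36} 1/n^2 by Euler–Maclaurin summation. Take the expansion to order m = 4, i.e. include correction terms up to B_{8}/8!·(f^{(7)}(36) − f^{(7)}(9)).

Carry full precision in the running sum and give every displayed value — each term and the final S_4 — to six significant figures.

The integral term ∫_9^36 1/x^2 dx = 0.0833333.
Endpoint term: (f(9) + f(36))/2 = (0.0123457 + 0.000771605)/2 = 0.00655864.
So far: 0.0898920.
Correction k=1: B_{2}/2! · (f^{(1)}(36) − f^{(1)}(9)) = 1/12 · (-4.28669e-05 − (-0.00274348)) = 0.000225051.
Running total after k=1: 0.0901170.
Correction k=2: B_{4}/4! · (f^{(3)}(36) − f^{(3)}(9)) = −1/720 · (-3.96916e-07 − (-0.000406442)) = -5.63952e-07.
Running total after k=2: 0.0901165.
Correction k=3: B_{6}/6! · (f^{(5)}(36) − f^{(5)}(9)) = 1/30240 · (-9.18787e-09 − (-0.000150534)) = 4.97768e-09.
Running total after k=3: 0.0901165.
Correction k=4: B_{8}/8! · (f^{(7)}(36) − f^{(7)}(9)) = −1/1209600 · (-3.97007e-10 − (-0.000104073)) = -8.60388e-11.

S_4 ≈ 0.0901165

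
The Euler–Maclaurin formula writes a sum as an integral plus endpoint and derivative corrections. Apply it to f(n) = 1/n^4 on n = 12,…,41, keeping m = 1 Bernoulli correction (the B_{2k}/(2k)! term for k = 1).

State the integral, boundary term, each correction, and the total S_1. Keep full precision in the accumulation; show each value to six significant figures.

∫_12^41 1/x^4 dx evaluates to 0.000188065.
½[f(12) + f(41)] = ½[4.82253e-05 + 3.53887e-07] = 2.42896e-05.
Running total after boundary: 0.000212354.
Order-1 term: 1/12 · (-3.45256e-08 − (-1.60751e-05)) = 1.33671e-06.

S_1 ≈ 0.000213691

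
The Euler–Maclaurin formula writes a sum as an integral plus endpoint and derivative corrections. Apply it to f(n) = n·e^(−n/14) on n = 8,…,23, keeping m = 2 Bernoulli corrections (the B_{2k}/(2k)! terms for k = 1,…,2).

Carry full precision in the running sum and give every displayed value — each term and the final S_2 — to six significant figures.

S_2 ≈ 78.1910

∫_8^23 x·e^(−x/14) dx evaluates to 73.7382.
½[f(8) + f(23)] = ½[4.51774 + 4.44881] = 4.48328.
Integral + boundary = 78.2215.
k=1: B_{2}/(2)! × [f^{(1)}(23) − f^{(1)}(8)] = 1/12 × (-0.124346 − 0.242022) = -0.0305306.
After k=1: 78.1909.
k=2: B_{4}/(4)! × [f^{(3)}(23) − f^{(3)}(8)] = −1/720 × (0.00133932 − 0.00699724) = 7.85821e-06.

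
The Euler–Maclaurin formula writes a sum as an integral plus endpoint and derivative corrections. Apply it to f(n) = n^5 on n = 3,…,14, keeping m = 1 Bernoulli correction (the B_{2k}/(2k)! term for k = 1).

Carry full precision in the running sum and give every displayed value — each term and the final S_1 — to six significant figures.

The integral term ∫_3^14 x^5 dx = 1.25480e+06.
Endpoint term: (f(3) + f(14))/2 = (243.000 + 537824)/2 = 269034.
So far: 1.52383e+06.
Order-1 term: 1/12 · (192080 − 405.000) = 15972.9.

S_1 ≈ 1.53981e+06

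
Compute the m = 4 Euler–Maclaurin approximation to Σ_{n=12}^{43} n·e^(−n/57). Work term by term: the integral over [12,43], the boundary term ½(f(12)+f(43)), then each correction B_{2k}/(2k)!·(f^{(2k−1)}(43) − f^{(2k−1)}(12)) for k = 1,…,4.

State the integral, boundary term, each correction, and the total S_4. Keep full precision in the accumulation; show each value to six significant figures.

The integral term ∫_12^43 x·e^(−x/57) dx = 505.644.
½[f(12) + f(43)] = ½[9.72189 + 20.2229] = 14.9724.
Running total after boundary: 520.617.
Correction k=1: B_{2}/2! · (f^{(1)}(43) − f^{(1)}(12)) = 1/12 · (0.115512 − 0.639598) = -0.0436738.
After k=1: 520.573.
Correction k=2: B_{4}/4! · (f^{(3)}(43) − f^{(3)}(12)) = −1/720 · (0.000325057 − 0.000695572) = 5.14604e-07.
After k=2: 520.573.
Correction k=3: B_{6}/6! · (f^{(5)}(43) − f^{(5)}(12)) = 1/30240 · (1.89154e-07 − 3.67585e-07) = -5.90050e-12.
After k=3: 520.573.
Correction k=4: B_{8}/8! · (f^{(7)}(43) − f^{(7)}(12)) = −1/1209600 · (8.56447e-11 − 1.60382e-10) = 6.17871e-17.

S_4 ≈ 520.573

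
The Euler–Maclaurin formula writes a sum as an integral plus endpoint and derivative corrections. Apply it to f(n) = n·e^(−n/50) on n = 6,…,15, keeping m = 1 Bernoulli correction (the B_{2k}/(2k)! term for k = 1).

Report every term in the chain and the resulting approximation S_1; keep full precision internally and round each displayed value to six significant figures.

S_1 ≈ 83.9131

Integral: ∫_6^15 x·e^(−x/50) dx = 75.7180.
½[f(6) + f(15)] = ½[5.32152 + 11.1123] = 8.21690.
Running total after boundary: 83.9349.
Correction k=1: B_{2}/2! · (f^{(1)}(15) − f^{(1)}(6)) = 1/12 · (0.518573 − 0.780490) = -0.0218264.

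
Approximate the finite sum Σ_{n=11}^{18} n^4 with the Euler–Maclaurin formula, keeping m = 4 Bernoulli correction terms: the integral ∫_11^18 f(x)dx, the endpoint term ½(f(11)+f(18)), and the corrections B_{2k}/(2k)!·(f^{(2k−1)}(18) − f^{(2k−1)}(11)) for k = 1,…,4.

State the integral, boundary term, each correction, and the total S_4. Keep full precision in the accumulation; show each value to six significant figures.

S_4 ≈ 407012

The integral term ∫_11^18 x^4 dx = 345703.
½[f(11) + f(18)] = ½[14641.0 + 104976] = 59808.5.
Running total after boundary: 405512.
Correction k=1: B_{2}/2! · (f^{(1)}(18) − f^{(1)}(11)) = 1/12 · (23328.0 − 5324.00) = 1500.33.
Partial sum through k=1: 407012.
Correction k=2: B_{4}/4! · (f^{(3)}(18) − f^{(3)}(11)) = −1/720 · (432.000 − 264.000) = -0.233333.
Partial sum through k=2: 407012.
Correction k=3: B_{6}/6! · (f^{(5)}(18) − f^{(5)}(11)) = 1/30240 · (0.00000 − 0.00000) = 0.00000.
Partial sum through k=3: 407012.
Correction k=4: B_{8}/8! · (f^{(7)}(18) − f^{(7)}(11)) = −1/1209600 · (0.00000 − 0.00000) = 0.00000.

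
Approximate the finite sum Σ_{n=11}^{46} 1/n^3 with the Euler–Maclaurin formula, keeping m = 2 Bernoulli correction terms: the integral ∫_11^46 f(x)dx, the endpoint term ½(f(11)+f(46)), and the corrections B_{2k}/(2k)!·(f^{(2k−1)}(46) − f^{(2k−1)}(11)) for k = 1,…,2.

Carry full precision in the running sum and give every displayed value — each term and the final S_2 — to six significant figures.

S_2 ≈ 0.00429370

∫_11^46 1/x^3 dx evaluates to 0.00389594.
Boundary: ½(f(11) + f(46)) = ½(0.000751315 + 1.02737e-05) = 0.000380794.
So far: 0.00427673.
Correction k=1: B_{2}/2! · (f^{(1)}(46) − f^{(1)}(11)) = 1/12 · (-6.70023e-07 − (-0.000204904)) = 1.70195e-05.
After k=1: 0.00429375.
Correction k=2: B_{4}/4! · (f^{(3)}(46) − f^{(3)}(11)) = −1/720 · (-6.33292e-09 − (-3.38684e-05)) = -4.70307e-08.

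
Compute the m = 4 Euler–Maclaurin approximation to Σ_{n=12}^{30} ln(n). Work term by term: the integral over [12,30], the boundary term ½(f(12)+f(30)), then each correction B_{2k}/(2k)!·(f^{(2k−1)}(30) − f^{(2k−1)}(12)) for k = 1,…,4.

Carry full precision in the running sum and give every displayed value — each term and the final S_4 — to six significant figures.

Integral: ∫_12^30 ln(x) dx = 54.2170.
Endpoint term: (f(12) + f(30))/2 = (2.48491 + 3.40120)/2 = 2.94305.
Running total after boundary: 57.1601.
Correction k=1: B_{2}/2! · (f^{(1)}(30) − f^{(1)}(12)) = 1/12 · (0.0333333 − 0.0833333) = -0.00416667.
Partial sum through k=1: 57.1559.
Correction k=2: B_{4}/4! · (f^{(3)}(30) − f^{(3)}(12)) = −1/720 · (7.40741e-05 − 0.00115741) = 1.50463e-06.
Partial sum through k=2: 57.1559.
Correction k=3: B_{6}/6! · (f^{(5)}(30) − f^{(5)}(12)) = 1/30240 · (9.87654e-07 − 9.64506e-05) = -3.15684e-09.
Partial sum through k=3: 57.1559.
Correction k=4: B_{8}/8! · (f^{(7)}(30) − f^{(7)}(12)) = −1/1209600 · (3.29218e-08 − 2.00939e-05) = 1.65848e-11.

S_4 ≈ 57.1559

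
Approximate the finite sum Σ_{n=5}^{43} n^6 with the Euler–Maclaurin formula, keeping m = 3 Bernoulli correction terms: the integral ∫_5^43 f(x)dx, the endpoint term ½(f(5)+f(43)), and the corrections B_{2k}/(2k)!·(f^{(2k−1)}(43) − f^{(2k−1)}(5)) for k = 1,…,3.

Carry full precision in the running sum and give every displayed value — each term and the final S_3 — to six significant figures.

The integral term ∫_5^43 x^6 dx = 3.88312e+10.
½[f(5) + f(43)] = ½[15625.0 + 6.32136e+09] = 3.16069e+09.
Integral + boundary = 4.19919e+10.
Correction k=1: B_{2}/2! · (f^{(1)}(43) − f^{(1)}(5)) = 1/12 · (8.82051e+08 − 18750.0) = 7.35027e+07.
Running total after k=1: 4.20654e+10.
Correction k=2: B_{4}/4! · (f^{(3)}(43) − f^{(3)}(5)) = −1/720 · (9.54084e+06 − 15000.0) = -13230.3.
Running total after k=2: 4.20654e+10.
Correction k=3: B_{6}/6! · (f^{(5)}(43) − f^{(5)}(5)) = 1/30240 · (30960.0 − 3600.00) = 0.904762.

S_3 ≈ 4.20654e+10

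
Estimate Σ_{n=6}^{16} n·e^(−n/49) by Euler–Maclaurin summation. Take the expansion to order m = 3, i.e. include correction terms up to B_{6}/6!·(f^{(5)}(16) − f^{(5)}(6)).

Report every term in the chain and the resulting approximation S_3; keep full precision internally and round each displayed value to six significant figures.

∫_6^16 x·e^(−x/49) dx evaluates to 86.6741.
Boundary: ½(f(6) + f(16)) = ½(5.30851 + 11.5428) = 8.42563.
Integral + boundary = 95.0997.
k=1: B_{2}/(2)! × [f^{(1)}(16) − f^{(1)}(6)] = 1/12 × (0.485856 − 0.776414) = -0.0242132.
Partial sum through k=1: 95.0755.
k=2: B_{4}/(4)! × [f^{(3)}(16) − f^{(3)}(6)] = −1/720 × (0.000803290 − 0.00106036) = 3.57036e-07.
Partial sum through k=2: 95.0755.
k=3: B_{6}/(6)! × [f^{(5)}(16) − f^{(5)}(6)] = 1/30240 × (5.84850e-07 − 7.48581e-07) = -5.41437e-12.

S_3 ≈ 95.0755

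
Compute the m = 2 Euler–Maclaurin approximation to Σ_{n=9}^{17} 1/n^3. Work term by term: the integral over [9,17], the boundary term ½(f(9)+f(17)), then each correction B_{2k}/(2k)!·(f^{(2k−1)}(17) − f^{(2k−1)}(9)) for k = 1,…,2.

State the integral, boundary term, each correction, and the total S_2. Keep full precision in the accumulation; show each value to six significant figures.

S_2 ≈ 0.00526533

The integral term ∫_9^17 1/x^3 dx = 0.00444274.
½[f(9) + f(17)] = ½[0.00137174 + 0.000203542] = 0.000787642.
So far: 0.00523038.
Correction k=1: B_{2}/2! · (f^{(1)}(17) − f^{(1)}(9)) = 1/12 · (-3.59191e-05 − (-0.000457247)) = 3.51107e-05.
Running total after k=1: 0.00526549.
Correction k=2: B_{4}/4! · (f^{(3)}(17) − f^{(3)}(9)) = −1/720 · (-2.48575e-06 − (-0.000112901)) = -1.53354e-07.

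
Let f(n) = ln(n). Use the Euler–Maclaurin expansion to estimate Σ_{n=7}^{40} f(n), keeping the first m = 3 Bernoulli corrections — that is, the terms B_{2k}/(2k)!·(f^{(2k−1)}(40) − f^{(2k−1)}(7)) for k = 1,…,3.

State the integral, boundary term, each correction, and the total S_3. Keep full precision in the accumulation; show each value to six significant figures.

The integral term ∫_7^40 ln(x) dx = 100.934.
Endpoint term: (f(7) + f(40))/2 = (1.94591 + 3.68888)/2 = 2.81739.
So far: 103.751.
k=1: B_{2}/(2)! × [f^{(1)}(40) − f^{(1)}(7)] = 1/12 × (0.0250000 − 0.142857) = -0.00982143.
After k=1: 103.741.
k=2: B_{4}/(4)! × [f^{(3)}(40) − f^{(3)}(7)] = −1/720 × (3.12500e-05 − 0.00583090) = 8.05507e-06.
After k=2: 103.741.
k=3: B_{6}/(6)! × [f^{(5)}(40) − f^{(5)}(7)] = 1/30240 × (2.34375e-07 − 0.00142798) = -4.72137e-08.

S_3 ≈ 103.741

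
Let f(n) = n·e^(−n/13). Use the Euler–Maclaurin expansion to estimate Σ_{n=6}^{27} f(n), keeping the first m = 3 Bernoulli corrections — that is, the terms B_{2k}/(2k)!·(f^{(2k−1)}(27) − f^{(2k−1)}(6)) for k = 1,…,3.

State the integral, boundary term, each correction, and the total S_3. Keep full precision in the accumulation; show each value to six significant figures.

The integral term ∫_6^27 x·e^(−x/13) dx = 90.5235.
½[f(6) + f(27)] = ½[3.78188 + 3.38351] = 3.58269.
Integral + boundary = 94.1061.
Order-1 term: 1/12 · (-0.134955 − 0.339399) = -0.0395295.
Partial sum through k=1: 94.0666.
Order-2 term: −1/720 · (0.000684471 − 0.00946761) = 1.21988e-05.
Partial sum through k=2: 94.0666.
Order-3 term: 1/30240 · (1.28254e-05 − 0.000100159) = -2.88803e-09.

S_3 ≈ 94.0666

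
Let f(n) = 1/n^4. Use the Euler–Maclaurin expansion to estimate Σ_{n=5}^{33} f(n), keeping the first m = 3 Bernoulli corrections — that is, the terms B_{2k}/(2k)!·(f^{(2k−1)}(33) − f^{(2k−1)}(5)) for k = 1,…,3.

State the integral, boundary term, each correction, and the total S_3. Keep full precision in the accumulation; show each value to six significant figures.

Integral: ∫_5^33 1/x^4 dx = 0.00265739.
½[f(5) + f(33)] = ½[0.00160000 + 8.43226e-07] = 0.000800422.
Running total after boundary: 0.00345781.
Order-1 term: 1/12 · (-1.02209e-07 − (-0.00128000)) = 0.000106658.
After k=1: 0.00356447.
Order-2 term: −1/720 · (-2.81568e-09 − (-0.00153600)) = -2.13333e-06.
After k=2: 0.00356234.
Order-3 term: 1/30240 · (-1.44792e-10 − (-0.00344064)) = 1.13778e-07.

S_3 ≈ 0.00356245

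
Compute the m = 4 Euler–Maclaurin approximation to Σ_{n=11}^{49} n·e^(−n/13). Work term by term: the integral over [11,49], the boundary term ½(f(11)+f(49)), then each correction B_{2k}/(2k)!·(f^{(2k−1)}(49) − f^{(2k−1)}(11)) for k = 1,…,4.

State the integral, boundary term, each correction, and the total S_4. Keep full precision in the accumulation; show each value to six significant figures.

Integral: ∫_11^49 x·e^(−x/13) dx = 115.273.
Boundary: ½(f(11) + f(49)) = ½(4.71968 + 1.13042) = 2.92505.
Integral + boundary = 118.198.
Order-1 term: 1/12 · (-0.0638856 − 0.0660095) = -0.0108246.
Partial sum through k=1: 118.187.
Order-2 term: −1/720 · (-0.000105006 − 0.00546825) = 7.74063e-06.
Partial sum through k=2: 118.187.
Order-3 term: 1/30240 · (9.94139e-07 − 6.24018e-05) = -2.03068e-09.
Partial sum through k=3: 118.187.
Order-4 term: −1/1209600 · (1.54415e-08 − 5.47024e-07) = 4.39470e-13.

S_4 ≈ 118.187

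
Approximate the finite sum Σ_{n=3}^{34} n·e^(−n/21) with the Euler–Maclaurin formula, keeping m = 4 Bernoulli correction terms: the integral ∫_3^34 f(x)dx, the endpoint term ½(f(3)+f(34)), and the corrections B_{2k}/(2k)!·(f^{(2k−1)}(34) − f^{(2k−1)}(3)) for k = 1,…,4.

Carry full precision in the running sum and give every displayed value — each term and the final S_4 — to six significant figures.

S_4 ≈ 212.711

Integral: ∫_3^34 x·e^(−x/21) dx = 208.116.
Endpoint term: (f(3) + f(34))/2 = (2.60063 + 6.73497)/2 = 4.66780.
So far: 212.783.
k=1: B_{2}/(2)! × [f^{(1)}(34) − f^{(1)}(3)] = 1/12 × (-0.122625 − 0.743038) = -0.0721386.
Running total after k=1: 212.711.
k=2: B_{4}/(4)! × [f^{(3)}(34) − f^{(3)}(3)] = −1/720 × (0.000620293 − 0.00561631) = 6.93892e-06.
Running total after k=2: 212.711.
k=3: B_{6}/(6)! × [f^{(5)}(34) − f^{(5)}(3)] = 1/30240 × (3.44365e-06 − 2.16502e-05) = -6.02068e-10.
Running total after k=3: 212.711.
k=4: B_{8}/(8)! × [f^{(7)}(34) − f^{(7)}(3)] = −1/1209600 × (1.24280e-08 − 6.93083e-08) = 4.70241e-14.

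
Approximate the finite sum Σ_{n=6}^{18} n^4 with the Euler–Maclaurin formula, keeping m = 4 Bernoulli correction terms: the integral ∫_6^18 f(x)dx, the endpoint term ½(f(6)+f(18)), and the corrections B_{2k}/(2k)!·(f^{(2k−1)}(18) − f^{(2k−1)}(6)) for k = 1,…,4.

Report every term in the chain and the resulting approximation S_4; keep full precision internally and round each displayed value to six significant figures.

Integral: ∫_6^18 x^4 dx = 376358.
Endpoint term: (f(6) + f(18))/2 = (1296.00 + 104976)/2 = 53136.0.
So far: 429494.
Correction k=1: B_{2}/2! · (f^{(1)}(18) − f^{(1)}(6)) = 1/12 · (23328.0 − 864.000) = 1872.00.
Running total after k=1: 431366.
Correction k=2: B_{4}/4! · (f^{(3)}(18) − f^{(3)}(6)) = −1/720 · (432.000 − 144.000) = -0.400000.
Running total after k=2: 431366.
Correction k=3: B_{6}/6! · (f^{(5)}(18) − f^{(5)}(6)) = 1/30240 · (0.00000 − 0.00000) = 0.00000.
Running total after k=3: 431366.
Correction k=4: B_{8}/8! · (f^{(7)}(18) − f^{(7)}(6)) = −1/1209600 · (0.00000 − 0.00000) = 0.00000.

S_4 ≈ 431366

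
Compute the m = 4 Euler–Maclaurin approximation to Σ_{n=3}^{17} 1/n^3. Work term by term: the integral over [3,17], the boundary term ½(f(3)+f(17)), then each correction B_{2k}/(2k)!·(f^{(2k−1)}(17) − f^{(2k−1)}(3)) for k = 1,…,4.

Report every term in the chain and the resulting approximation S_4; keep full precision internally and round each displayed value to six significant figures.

The integral term ∫_3^17 1/x^3 dx = 0.0538255.
Boundary: ½(f(3) + f(17)) = ½(0.0370370 + 0.000203542) = 0.0186203.
Integral + boundary = 0.0724457.
Order-1 term: 1/12 · (-3.59191e-05 − (-0.0370370)) = 0.00308343.
Partial sum through k=1: 0.0755292.
Order-2 term: −1/720 · (-2.48575e-06 − (-0.0823045)) = -0.000114308.
Partial sum through k=2: 0.0754149.
Order-3 term: 1/30240 · (-3.61251e-07 − (-0.384088)) = 1.27013e-05.
Partial sum through k=3: 0.0754276.
Order-4 term: −1/1209600 · (-9.00003e-08 − (-3.07270)) = -2.54026e-06.

S_4 ≈ 0.0754250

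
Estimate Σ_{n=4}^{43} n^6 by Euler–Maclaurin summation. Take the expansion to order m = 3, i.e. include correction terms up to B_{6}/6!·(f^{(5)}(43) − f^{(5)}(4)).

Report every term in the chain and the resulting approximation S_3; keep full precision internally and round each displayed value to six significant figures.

S_3 ≈ 4.20654e+10

Integral: ∫_4^43 x^6 dx = 3.88312e+10.
Endpoint term: (f(4) + f(43))/2 = (4096.00 + 6.32136e+09)/2 = 3.16068e+09.
So far: 4.19919e+10.
k=1: B_{2}/(2)! × [f^{(1)}(43) − f^{(1)}(4)] = 1/12 × (8.82051e+08 − 6144.00) = 7.35037e+07.
Partial sum through k=1: 4.20654e+10.
k=2: B_{4}/(4)! × [f^{(3)}(43) − f^{(3)}(4)] = −1/720 × (9.54084e+06 − 7680.00) = -13240.5.
Partial sum through k=2: 4.20654e+10.
k=3: B_{6}/(6)! × [f^{(5)}(43) − f^{(5)}(4)] = 1/30240 × (30960.0 − 2880.00) = 0.928571.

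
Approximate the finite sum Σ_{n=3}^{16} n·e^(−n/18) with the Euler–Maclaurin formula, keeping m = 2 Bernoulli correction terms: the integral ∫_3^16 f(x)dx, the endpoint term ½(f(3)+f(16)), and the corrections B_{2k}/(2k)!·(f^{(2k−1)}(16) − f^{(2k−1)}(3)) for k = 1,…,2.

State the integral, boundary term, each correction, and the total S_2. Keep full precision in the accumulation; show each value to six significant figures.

The integral term ∫_3^16 x·e^(−x/18) dx = 68.3694.
½[f(3) + f(16)] = ½[2.53945 + 6.57780] = 4.55862.
Running total after boundary: 72.9280.
Correction k=1: B_{2}/2! · (f^{(1)}(16) − f^{(1)}(3)) = 1/12 · (0.0456791 − 0.705401) = -0.0549769.
Running total after k=1: 72.8730.
Correction k=2: B_{4}/4! · (f^{(3)}(16) − f^{(3)}(3)) = −1/720 · (0.00267872 − 0.00740236) = 6.56062e-06.

S_2 ≈ 72.8730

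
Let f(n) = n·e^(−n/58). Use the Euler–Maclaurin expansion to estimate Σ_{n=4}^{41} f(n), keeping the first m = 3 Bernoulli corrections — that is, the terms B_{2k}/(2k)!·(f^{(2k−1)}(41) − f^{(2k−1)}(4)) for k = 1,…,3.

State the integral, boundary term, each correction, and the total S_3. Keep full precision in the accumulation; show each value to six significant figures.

S_3 ≈ 536.479

The integral term ∫_4^41 x·e^(−x/58) dx = 524.563.
Boundary: ½(f(4) + f(41)) = ½(3.73344 + 20.2201) = 11.9768.
So far: 536.540.
k=1: B_{2}/(2)! × [f^{(1)}(41) − f^{(1)}(4)] = 1/12 × (0.144551 − 0.868989) = -0.0603699.
After k=1: 536.479.
k=2: B_{4}/(4)! × [f^{(3)}(41) − f^{(3)}(4)] = −1/720 × (0.000336176 − 0.000813230) = 6.62576e-07.
After k=2: 536.479.
k=3: B_{6}/(6)! × [f^{(5)}(41) − f^{(5)}(4)] = 1/30240 × (1.87093e-07 − 4.06701e-07) = -7.26215e-12.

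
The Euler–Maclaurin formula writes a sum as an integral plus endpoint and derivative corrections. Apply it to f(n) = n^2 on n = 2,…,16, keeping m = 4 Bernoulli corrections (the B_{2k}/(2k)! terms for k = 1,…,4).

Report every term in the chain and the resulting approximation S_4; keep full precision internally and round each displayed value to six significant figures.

S_4 ≈ 1495.00

Integral: ∫_2^16 x^2 dx = 1362.67.
Endpoint term: (f(2) + f(16))/2 = (4.00000 + 256.000)/2 = 130.000.
So far: 1492.67.
Correction k=1: B_{2}/2! · (f^{(1)}(16) − f^{(1)}(2)) = 1/12 · (32.0000 − 4.00000) = 2.33333.
Partial sum through k=1: 1495.00.
Correction k=2: B_{4}/4! · (f^{(3)}(16) − f^{(3)}(2)) = −1/720 · (0.00000 − 0.00000) = 0.00000.
Partial sum through k=2: 1495.00.
Correction k=3: B_{6}/6! · (f^{(5)}(16) − f^{(5)}(2)) = 1/30240 · (0.00000 − 0.00000) = 0.00000.
Partial sum through k=3: 1495.00.
Correction k=4: B_{8}/8! · (f^{(7)}(16) − f^{(7)}(2)) = −1/1209600 · (0.00000 − 0.00000) = 0.00000.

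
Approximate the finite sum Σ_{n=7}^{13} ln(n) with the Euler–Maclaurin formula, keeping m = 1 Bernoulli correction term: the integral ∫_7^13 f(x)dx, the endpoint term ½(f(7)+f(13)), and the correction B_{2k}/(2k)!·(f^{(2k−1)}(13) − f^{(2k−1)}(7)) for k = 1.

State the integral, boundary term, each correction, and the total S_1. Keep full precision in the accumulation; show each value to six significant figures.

∫_7^13 ln(x) dx evaluates to 13.7230.
Boundary: ½(f(7) + f(13)) = ½(1.94591 + 2.56495) = 2.25543.
So far: 15.9784.
k=1: B_{2}/(2)! × [f^{(1)}(13) − f^{(1)}(7)] = 1/12 × (0.0769231 − 0.142857) = -0.00549451.

S_1 ≈ 15.9729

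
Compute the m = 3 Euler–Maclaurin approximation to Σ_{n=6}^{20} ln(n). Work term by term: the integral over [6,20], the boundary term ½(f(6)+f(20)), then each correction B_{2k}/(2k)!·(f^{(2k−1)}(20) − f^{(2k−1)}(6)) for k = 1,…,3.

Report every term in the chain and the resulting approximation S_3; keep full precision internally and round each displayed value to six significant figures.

S_3 ≈ 37.5481

∫_6^20 ln(x) dx evaluates to 35.1641.
Boundary: ½(f(6) + f(20)) = ½(1.79176 + 2.99573) = 2.39375.
So far: 37.5578.
k=1: B_{2}/(2)! × [f^{(1)}(20) − f^{(1)}(6)] = 1/12 × (0.0500000 − 0.166667) = -0.00972222.
Running total after k=1: 37.5481.
k=2: B_{4}/(4)! × [f^{(3)}(20) − f^{(3)}(6)] = −1/720 × (0.000250000 − 0.00925926) = 1.25129e-05.
Running total after k=2: 37.5481.
k=3: B_{6}/(6)! × [f^{(5)}(20) − f^{(5)}(6)] = 1/30240 × (7.50000e-06 − 0.00308642) = -1.01816e-07.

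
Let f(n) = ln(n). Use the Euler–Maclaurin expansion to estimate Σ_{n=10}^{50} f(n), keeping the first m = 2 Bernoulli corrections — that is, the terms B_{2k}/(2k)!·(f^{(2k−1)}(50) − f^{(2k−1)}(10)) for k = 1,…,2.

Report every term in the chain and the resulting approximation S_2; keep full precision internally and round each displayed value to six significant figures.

S_2 ≈ 135.676

∫_10^50 ln(x) dx evaluates to 132.575.
Endpoint term: (f(10) + f(50))/2 = (2.30259 + 3.91202)/2 = 3.10730.
Integral + boundary = 135.683.
Correction k=1: B_{2}/2! · (f^{(1)}(50) − f^{(1)}(10)) = 1/12 · (0.0200000 − 0.100000) = -0.00666667.
Partial sum through k=1: 135.676.
Correction k=2: B_{4}/4! · (f^{(3)}(50) − f^{(3)}(10)) = −1/720 · (1.60000e-05 − 0.00200000) = 2.75556e-06.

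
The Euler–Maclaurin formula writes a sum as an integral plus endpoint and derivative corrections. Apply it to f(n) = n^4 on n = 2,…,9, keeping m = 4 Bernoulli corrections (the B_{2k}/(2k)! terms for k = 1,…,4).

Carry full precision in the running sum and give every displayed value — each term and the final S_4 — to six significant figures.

S_4 ≈ 15332.0

∫_2^9 x^4 dx evaluates to 11803.4.
½[f(2) + f(9)] = ½[16.0000 + 6561.00] = 3288.50.
Running total after boundary: 15091.9.
k=1: B_{2}/(2)! × [f^{(1)}(9) − f^{(1)}(2)] = 1/12 × (2916.00 − 32.0000) = 240.333.
Partial sum through k=1: 15332.2.
k=2: B_{4}/(4)! × [f^{(3)}(9) − f^{(3)}(2)] = −1/720 × (216.000 − 48.0000) = -0.233333.
Partial sum through k=2: 15332.0.
k=3: B_{6}/(6)! × [f^{(5)}(9) − f^{(5)}(2)] = 1/30240 × (0.00000 − 0.00000) = 0.00000.
Partial sum through k=3: 15332.0.
k=4: B_{8}/(8)! × [f^{(7)}(9) − f^{(7)}(2)] = −1/1209600 × (0.00000 − 0.00000) = 0.00000.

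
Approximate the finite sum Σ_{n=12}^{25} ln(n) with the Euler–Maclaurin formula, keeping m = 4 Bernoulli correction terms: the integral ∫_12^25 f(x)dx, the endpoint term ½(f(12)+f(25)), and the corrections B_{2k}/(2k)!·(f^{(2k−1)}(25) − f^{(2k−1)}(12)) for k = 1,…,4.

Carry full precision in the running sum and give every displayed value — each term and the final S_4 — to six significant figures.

Integral: ∫_12^25 ln(x) dx = 37.6530.
Endpoint term: (f(12) + f(25))/2 = (2.48491 + 3.21888)/2 = 2.85189.
So far: 40.5049.
k=1: B_{2}/(2)! × [f^{(1)}(25) − f^{(1)}(12)] = 1/12 × (0.0400000 − 0.0833333) = -0.00361111.
Partial sum through k=1: 40.5013.
k=2: B_{4}/(4)! × [f^{(3)}(25) − f^{(3)}(12)] = −1/720 × (0.000128000 − 0.00115741) = 1.42973e-06.
Partial sum through k=2: 40.5013.
k=3: B_{6}/(6)! × [f^{(5)}(25) − f^{(5)}(12)] = 1/30240 × (2.45760e-06 − 9.64506e-05) = -3.10823e-09.
Partial sum through k=3: 40.5013.
k=4: B_{8}/(8)! × [f^{(7)}(25) − f^{(7)}(12)] = −1/1209600 × (1.17965e-07 − 2.00939e-05) = 1.65145e-11.

S_4 ≈ 40.5013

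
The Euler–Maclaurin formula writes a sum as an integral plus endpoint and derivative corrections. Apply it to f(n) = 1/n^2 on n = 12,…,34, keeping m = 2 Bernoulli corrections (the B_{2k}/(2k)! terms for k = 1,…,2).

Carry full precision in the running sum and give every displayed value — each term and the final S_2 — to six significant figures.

Integral: ∫_12^34 1/x^2 dx = 0.0539216.
Boundary: ½(f(12) + f(34)) = ½(0.00694444 + 0.000865052) = 0.00390475.
Running total after boundary: 0.0578263.
Order-1 term: 1/12 · (-5.08854e-05 − (-0.00115741)) = 9.22102e-05.
Running total after k=1: 0.0579185.
Order-2 term: −1/720 · (-5.28222e-07 − (-9.64506e-05)) = -1.33226e-07.

S_2 ≈ 0.0579184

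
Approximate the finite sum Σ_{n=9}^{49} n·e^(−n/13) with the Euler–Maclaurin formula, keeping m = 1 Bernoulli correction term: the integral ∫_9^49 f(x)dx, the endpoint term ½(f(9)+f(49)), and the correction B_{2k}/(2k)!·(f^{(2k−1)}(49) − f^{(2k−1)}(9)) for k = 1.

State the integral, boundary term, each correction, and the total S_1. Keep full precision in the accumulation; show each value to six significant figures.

Integral: ∫_9^49 x·e^(−x/13) dx = 124.526.
Boundary: ½(f(9) + f(49)) = ½(4.50378 + 1.13042) = 2.81710.
So far: 127.343.
Correction k=1: B_{2}/2! · (f^{(1)}(49) − f^{(1)}(9)) = 1/12 · (-0.0638856 − 0.153975) = -0.0181551.

S_1 ≈ 127.325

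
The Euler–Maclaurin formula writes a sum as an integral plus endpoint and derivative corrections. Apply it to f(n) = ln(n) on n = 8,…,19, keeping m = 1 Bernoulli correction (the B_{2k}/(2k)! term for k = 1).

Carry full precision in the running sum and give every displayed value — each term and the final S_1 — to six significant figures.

S_1 ≈ 30.8147

The integral term ∫_8^19 ln(x) dx = 28.3088.
Boundary: ½(f(8) + f(19)) = ½(2.07944 + 2.94444) = 2.51194.
Running total after boundary: 30.8207.
Correction k=1: B_{2}/2! · (f^{(1)}(19) − f^{(1)}(8)) = 1/12 · (0.0526316 − 0.125000) = -0.00603070.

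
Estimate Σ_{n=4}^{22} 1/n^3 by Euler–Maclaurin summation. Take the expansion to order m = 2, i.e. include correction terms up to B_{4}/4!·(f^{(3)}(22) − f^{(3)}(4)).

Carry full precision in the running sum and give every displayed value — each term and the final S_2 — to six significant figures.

∫_4^22 1/x^3 dx evaluates to 0.0302169.
½[f(4) + f(22)] = ½[0.0156250 + 9.39144e-05] = 0.00785946.
Integral + boundary = 0.0380764.
Order-1 term: 1/12 · (-1.28065e-05 − (-0.0117188)) = 0.000975495.
After k=1: 0.0390519.
Order-2 term: −1/720 · (-5.29194e-07 − (-0.0146484)) = -2.03443e-05.

S_2 ≈ 0.0390316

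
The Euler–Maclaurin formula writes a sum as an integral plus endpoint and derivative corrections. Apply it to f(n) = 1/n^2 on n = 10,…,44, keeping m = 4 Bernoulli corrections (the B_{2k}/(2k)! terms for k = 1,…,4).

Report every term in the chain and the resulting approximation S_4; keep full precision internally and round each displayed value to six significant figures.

S_4 ≈ 0.0826954

∫_10^44 1/x^2 dx evaluates to 0.0772727.
½[f(10) + f(44)] = ½[0.0100000 + 0.000516529] = 0.00525826.
Integral + boundary = 0.0825310.
Order-1 term: 1/12 · (-2.34786e-05 − (-0.00200000)) = 0.000164710.
Running total after k=1: 0.0826957.
Order-2 term: −1/720 · (-1.45528e-07 − (-0.000240000)) = -3.33131e-07.
Running total after k=2: 0.0826954.
Order-3 term: 1/30240 · (-2.25509e-09 − (-7.20000e-05)) = 2.38088e-09.
Running total after k=3: 0.0826954.
Order-4 term: −1/1209600 · (-6.52299e-11 − (-4.03200e-05)) = -3.33333e-11.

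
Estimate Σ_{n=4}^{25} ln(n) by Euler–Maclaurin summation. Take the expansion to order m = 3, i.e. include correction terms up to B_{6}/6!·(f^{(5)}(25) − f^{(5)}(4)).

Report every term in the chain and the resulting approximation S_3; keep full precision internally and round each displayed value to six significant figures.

S_3 ≈ 56.2118

The integral term ∫_4^25 ln(x) dx = 53.9267.
Boundary: ½(f(4) + f(25)) = ½(1.38629 + 3.21888) = 2.30259.
Integral + boundary = 56.2293.
Order-1 term: 1/12 · (0.0400000 − 0.250000) = -0.0175000.
Partial sum through k=1: 56.2118.
Order-2 term: −1/720 · (0.000128000 − 0.0312500) = 4.32250e-05.
Partial sum through k=2: 56.2118.
Order-3 term: 1/30240 · (2.45760e-06 − 0.0234375) = -7.74968e-07.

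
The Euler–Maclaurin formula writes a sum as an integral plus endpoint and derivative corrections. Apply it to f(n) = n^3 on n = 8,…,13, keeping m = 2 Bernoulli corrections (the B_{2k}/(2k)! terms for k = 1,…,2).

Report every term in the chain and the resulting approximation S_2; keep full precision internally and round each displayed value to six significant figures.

The integral term ∫_8^13 x^3 dx = 6116.25.
Boundary: ½(f(8) + f(13)) = ½(512.000 + 2197.00) = 1354.50.
Running total after boundary: 7470.75.
k=1: B_{2}/(2)! × [f^{(1)}(13) − f^{(1)}(8)] = 1/12 × (507.000 − 192.000) = 26.2500.
Running total after k=1: 7497.00.
k=2: B_{4}/(4)! × [f^{(3)}(13) − f^{(3)}(8)] = −1/720 × (6.00000 − 6.00000) = 0.00000.

S_2 ≈ 7497.00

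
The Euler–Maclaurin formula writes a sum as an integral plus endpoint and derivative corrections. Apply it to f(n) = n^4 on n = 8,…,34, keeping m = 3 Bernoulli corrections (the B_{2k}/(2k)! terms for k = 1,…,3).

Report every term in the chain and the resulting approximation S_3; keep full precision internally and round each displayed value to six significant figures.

S_3 ≈ 9.76368e+06

The integral term ∫_8^34 x^4 dx = 9.08053e+06.
Endpoint term: (f(8) + f(34))/2 = (4096.00 + 1.33634e+06)/2 = 670216.
Integral + boundary = 9.75075e+06.
k=1: B_{2}/(2)! × [f^{(1)}(34) − f^{(1)}(8)] = 1/12 × (157216 − 2048.00) = 12930.7.
Partial sum through k=1: 9.76368e+06.
k=2: B_{4}/(4)! × [f^{(3)}(34) − f^{(3)}(8)] = −1/720 × (816.000 − 192.000) = -0.866667.
Partial sum through k=2: 9.76368e+06.
k=3: B_{6}/(6)! × [f^{(5)}(34) − f^{(5)}(8)] = 1/30240 × (0.00000 − 0.00000) = 0.00000.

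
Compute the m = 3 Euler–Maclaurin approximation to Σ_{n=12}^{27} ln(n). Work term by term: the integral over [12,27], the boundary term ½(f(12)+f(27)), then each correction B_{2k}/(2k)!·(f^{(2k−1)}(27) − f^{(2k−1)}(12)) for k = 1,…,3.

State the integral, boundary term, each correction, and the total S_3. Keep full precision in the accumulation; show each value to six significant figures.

∫_12^27 ln(x) dx evaluates to 44.1687.
Boundary: ½(f(12) + f(27)) = ½(2.48491 + 3.29584) = 2.89037.
Integral + boundary = 47.0591.
k=1: B_{2}/(2)! × [f^{(1)}(27) − f^{(1)}(12)] = 1/12 × (0.0370370 − 0.0833333) = -0.00385802.
Running total after k=1: 47.0552.
k=2: B_{4}/(4)! × [f^{(3)}(27) − f^{(3)}(12)] = −1/720 × (0.000101611 − 0.00115741) = 1.46638e-06.
Running total after k=2: 47.0552.
k=3: B_{6}/(6)! × [f^{(5)}(27) − f^{(5)}(12)] = 1/30240 × (1.67260e-06 − 9.64506e-05) = -3.13419e-09.

S_3 ≈ 47.0552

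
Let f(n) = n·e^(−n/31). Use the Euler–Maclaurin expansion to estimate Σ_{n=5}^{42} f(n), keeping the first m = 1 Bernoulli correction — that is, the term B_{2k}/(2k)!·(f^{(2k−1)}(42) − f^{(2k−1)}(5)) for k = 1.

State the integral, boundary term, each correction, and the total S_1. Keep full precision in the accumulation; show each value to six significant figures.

S_1 ≈ 373.416

∫_5^42 x·e^(−x/31) dx evaluates to 365.937.
½[f(5) + f(42)] = ½[4.25522 + 10.8355] = 7.54538.
So far: 373.483.
Correction k=1: B_{2}/2! · (f^{(1)}(42) − f^{(1)}(5)) = 1/12 · (-0.0915444 − 0.713780) = -0.0671103.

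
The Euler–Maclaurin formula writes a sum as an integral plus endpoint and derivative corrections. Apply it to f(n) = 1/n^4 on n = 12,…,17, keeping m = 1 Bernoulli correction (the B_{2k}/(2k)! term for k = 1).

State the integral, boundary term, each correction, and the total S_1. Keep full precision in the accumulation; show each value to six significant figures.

S_1 ≈ 0.000156258

∫_12^17 1/x^4 dx evaluates to 0.000125054.
½[f(12) + f(17)] = ½[4.82253e-05 + 1.19730e-05] = 3.00992e-05.
So far: 0.000155153.
Order-1 term: 1/12 · (-2.81719e-06 − (-1.60751e-05)) = 1.10483e-06.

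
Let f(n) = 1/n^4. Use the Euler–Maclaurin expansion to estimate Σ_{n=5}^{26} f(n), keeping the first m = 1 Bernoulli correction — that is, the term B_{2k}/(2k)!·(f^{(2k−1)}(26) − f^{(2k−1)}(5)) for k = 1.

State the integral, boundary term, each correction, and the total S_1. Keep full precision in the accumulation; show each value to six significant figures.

The integral term ∫_5^26 1/x^4 dx = 0.00264770.
Boundary: ½(f(5) + f(26)) = ½(0.00160000 + 2.18830e-06) = 0.000801094.
So far: 0.00344880.
Correction k=1: B_{2}/2! · (f^{(1)}(26) − f^{(1)}(5)) = 1/12 · (-3.36661e-07 − (-0.00128000)) = 0.000106639.

S_1 ≈ 0.00355543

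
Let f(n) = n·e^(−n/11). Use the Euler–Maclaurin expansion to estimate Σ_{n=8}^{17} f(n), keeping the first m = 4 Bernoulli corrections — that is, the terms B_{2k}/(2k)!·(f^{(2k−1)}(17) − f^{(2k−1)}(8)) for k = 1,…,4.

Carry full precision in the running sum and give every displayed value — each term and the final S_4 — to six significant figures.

S_4 ≈ 39.0484

∫_8^17 x·e^(−x/11) dx evaluates to 35.3238.
Endpoint term: (f(8) + f(17))/2 = (3.86580 + 3.62465)/2 = 3.74523.
Integral + boundary = 39.0691.
Order-1 term: 1/12 · (-0.116299 − 0.131789) = -0.0206740.
Running total after k=1: 39.0484.
Order-2 term: −1/720 · (0.00256306 − 0.00907635) = 9.04624e-06.
Running total after k=2: 39.0484.
Order-3 term: 1/30240 · (5.03081e-05 − 0.000141021) = -2.99977e-09.
Running total after k=3: 39.0484.
Order-4 term: −1/1209600 · (6.56478e-07 − 1.71100e-06) = 8.71793e-13.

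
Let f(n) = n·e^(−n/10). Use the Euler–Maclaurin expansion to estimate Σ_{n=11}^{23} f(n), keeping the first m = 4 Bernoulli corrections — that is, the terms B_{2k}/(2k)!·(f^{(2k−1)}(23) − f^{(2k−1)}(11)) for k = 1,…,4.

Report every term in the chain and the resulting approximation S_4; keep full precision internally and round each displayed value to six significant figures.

Integral: ∫_11^23 x·e^(−x/10) dx = 36.8175.
Boundary: ½(f(11) + f(23)) = ½(3.66158 + 2.30595) = 2.98377.
Running total after boundary: 39.8013.
Correction k=1: B_{2}/2! · (f^{(1)}(23) − f^{(1)}(11)) = 1/12 · (-0.130336 − (-0.0332871)) = -0.00808745.
After k=1: 39.7932.
Correction k=2: B_{4}/4! · (f^{(3)}(23) − f^{(3)}(11)) = −1/720 · (0.000701812 − 0.00632455) = 7.80936e-06.
After k=2: 39.7932.
Correction k=3: B_{6}/6! · (f^{(5)}(23) − f^{(5)}(11)) = 1/30240 · (2.70699e-05 − 0.000129820) = -3.39781e-09.
After k=3: 39.7932.
Correction k=4: B_{8}/8! · (f^{(7)}(23) − f^{(7)}(11)) = −1/1209600 · (4.71217e-07 − 1.96394e-06) = 1.23406e-12.

S_4 ≈ 39.7932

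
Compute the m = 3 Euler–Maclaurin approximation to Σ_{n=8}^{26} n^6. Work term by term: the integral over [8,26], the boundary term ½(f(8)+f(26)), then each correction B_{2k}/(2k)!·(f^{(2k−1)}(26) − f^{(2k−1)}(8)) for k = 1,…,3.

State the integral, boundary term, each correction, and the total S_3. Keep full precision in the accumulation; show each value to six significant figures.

S_3 ≈ 1.30761e+09

Integral: ∫_8^26 x^6 dx = 1.14710e+09.
Endpoint term: (f(8) + f(26))/2 = (262144 + 3.08916e+08)/2 = 1.54589e+08.
So far: 1.30169e+09.
k=1: B_{2}/(2)! × [f^{(1)}(26) − f^{(1)}(8)] = 1/12 × (7.12883e+07 − 196608) = 5.92430e+06.
After k=1: 1.30762e+09.
k=2: B_{4}/(4)! × [f^{(3)}(26) − f^{(3)}(8)] = −1/720 × (2.10912e+06 − 61440.0) = -2844.00.
After k=2: 1.30761e+09.
k=3: B_{6}/(6)! × [f^{(5)}(26) − f^{(5)}(8)] = 1/30240 × (18720.0 − 5760.00) = 0.428571.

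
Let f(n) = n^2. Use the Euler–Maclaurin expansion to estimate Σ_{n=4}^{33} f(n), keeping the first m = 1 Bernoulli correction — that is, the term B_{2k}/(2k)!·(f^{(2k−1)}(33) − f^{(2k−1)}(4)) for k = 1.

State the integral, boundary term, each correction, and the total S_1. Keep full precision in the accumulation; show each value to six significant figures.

S_1 ≈ 12515.0

∫_4^33 x^2 dx evaluates to 11957.7.
Boundary: ½(f(4) + f(33)) = ½(16.0000 + 1089.00) = 552.500.
So far: 12510.2.
k=1: B_{2}/(2)! × [f^{(1)}(33) − f^{(1)}(4)] = 1/12 × (66.0000 − 8.00000) = 4.83333.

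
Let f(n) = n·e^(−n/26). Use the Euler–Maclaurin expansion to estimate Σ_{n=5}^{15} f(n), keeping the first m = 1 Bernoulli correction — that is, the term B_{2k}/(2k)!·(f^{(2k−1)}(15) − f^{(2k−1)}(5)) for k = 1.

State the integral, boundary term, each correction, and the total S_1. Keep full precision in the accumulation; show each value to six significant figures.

Integral: ∫_5^15 x·e^(−x/26) dx = 66.3017.
Endpoint term: (f(5) + f(15))/2 = (4.12526 + 8.42436)/2 = 6.27481.
Integral + boundary = 72.5765.
Correction k=1: B_{2}/2! · (f^{(1)}(15) − f^{(1)}(5)) = 1/12 · (0.237610 − 0.666389) = -0.0357316.

S_1 ≈ 72.5408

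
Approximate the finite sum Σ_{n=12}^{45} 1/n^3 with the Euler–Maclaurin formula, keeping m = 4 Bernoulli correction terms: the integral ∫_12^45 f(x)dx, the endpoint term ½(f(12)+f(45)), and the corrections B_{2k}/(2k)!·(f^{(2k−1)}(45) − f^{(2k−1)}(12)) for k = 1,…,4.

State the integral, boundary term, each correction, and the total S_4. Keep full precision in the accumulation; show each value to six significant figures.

∫_12^45 1/x^3 dx evaluates to 0.00322531.
½[f(12) + f(45)] = ½[0.000578704 + 1.09739e-05] = 0.000294839.
So far: 0.00352015.
Order-1 term: 1/12 · (-7.31596e-07 − (-0.000144676)) = 1.19954e-05.
After k=1: 0.00353214.
Order-2 term: −1/720 · (-7.22564e-09 − (-2.00939e-05)) = -2.78981e-08.
After k=2: 0.00353211.
Order-3 term: 1/30240 · (-1.49865e-10 − (-5.86071e-06)) = 1.93802e-10.
After k=3: 0.00353212.
Order-4 term: −1/1209600 · (-5.32854e-12 − (-2.93036e-06)) = -2.42258e-12.

S_4 ≈ 0.00353212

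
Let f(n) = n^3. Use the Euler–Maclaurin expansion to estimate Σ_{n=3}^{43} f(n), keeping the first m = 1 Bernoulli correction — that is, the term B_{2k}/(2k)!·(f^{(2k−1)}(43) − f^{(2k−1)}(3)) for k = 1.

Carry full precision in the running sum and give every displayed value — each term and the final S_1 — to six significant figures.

Integral: ∫_3^43 x^3 dx = 854680.
Endpoint term: (f(3) + f(43))/2 = (27.0000 + 79507.0)/2 = 39767.0.
So far: 894447.
Correction k=1: B_{2}/2! · (f^{(1)}(43) − f^{(1)}(3)) = 1/12 · (5547.00 − 27.0000) = 460.000.

S_1 ≈ 894907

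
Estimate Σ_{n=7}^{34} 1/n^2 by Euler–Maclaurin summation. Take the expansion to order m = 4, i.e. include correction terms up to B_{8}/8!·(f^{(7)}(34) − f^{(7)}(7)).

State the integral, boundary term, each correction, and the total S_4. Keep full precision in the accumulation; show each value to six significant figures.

S_4 ≈ 0.124562

∫_7^34 1/x^2 dx evaluates to 0.113445.
Endpoint term: (f(7) + f(34))/2 = (0.0204082 + 0.000865052)/2 = 0.0106366.
So far: 0.124082.
k=1: B_{2}/(2)! × [f^{(1)}(34) − f^{(1)}(7)] = 1/12 × (-5.08854e-05 − (-0.00583090)) = 0.000481668.
After k=1: 0.124564.
k=2: B_{4}/(4)! × [f^{(3)}(34) − f^{(3)}(7)] = −1/720 × (-5.28222e-07 − (-0.00142798)) = -1.98257e-06.
After k=2: 0.124562.
k=3: B_{6}/(6)! × [f^{(5)}(34) − f^{(5)}(7)] = 1/30240 × (-1.37082e-08 − (-0.000874271)) = 2.89106e-08.
After k=3: 0.124562.
k=4: B_{8}/(8)! × [f^{(7)}(34) − f^{(7)}(7)] = −1/1209600 × (-6.64065e-10 − (-0.000999167)) = -8.26031e-10.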